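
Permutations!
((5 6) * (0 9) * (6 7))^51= ((0 9)(5 7 6))^51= (0 9)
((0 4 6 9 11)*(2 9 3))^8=(0 4 6 3 2 9 11)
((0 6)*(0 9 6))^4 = (9)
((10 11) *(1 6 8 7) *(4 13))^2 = ((1 6 8 7)(4 13)(10 11))^2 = (13)(1 8)(6 7)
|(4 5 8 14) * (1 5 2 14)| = |(1 5 8)(2 14 4)| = 3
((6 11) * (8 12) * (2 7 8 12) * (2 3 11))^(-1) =((12)(2 7 8 3 11 6))^(-1) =(12)(2 6 11 3 8 7)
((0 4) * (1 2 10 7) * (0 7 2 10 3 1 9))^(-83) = ((0 4 7 9)(1 10 2 3))^(-83) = (0 4 7 9)(1 10 2 3)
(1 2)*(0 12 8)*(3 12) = (0 3 12 8)(1 2) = [3, 2, 1, 12, 4, 5, 6, 7, 0, 9, 10, 11, 8]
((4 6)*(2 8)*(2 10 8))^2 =((4 6)(8 10))^2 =(10)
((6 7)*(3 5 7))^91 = ((3 5 7 6))^91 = (3 6 7 5)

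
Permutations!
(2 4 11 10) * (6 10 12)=(2 4 11 12 6 10)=[0, 1, 4, 3, 11, 5, 10, 7, 8, 9, 2, 12, 6]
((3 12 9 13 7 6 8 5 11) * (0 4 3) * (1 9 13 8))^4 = (0 13 9)(1 11 12)(3 6 5)(4 7 8)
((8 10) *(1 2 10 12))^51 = ((1 2 10 8 12))^51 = (1 2 10 8 12)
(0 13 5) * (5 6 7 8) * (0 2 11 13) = (2 11 13 6 7 8 5) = [0, 1, 11, 3, 4, 2, 7, 8, 5, 9, 10, 13, 12, 6]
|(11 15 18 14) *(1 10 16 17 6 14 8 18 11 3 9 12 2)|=10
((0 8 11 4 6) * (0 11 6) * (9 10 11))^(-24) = ((0 8 6 9 10 11 4))^(-24) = (0 10 8 11 6 4 9)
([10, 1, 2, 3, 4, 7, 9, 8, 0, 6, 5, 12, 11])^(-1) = (0 8 7 5 10)(6 9)(11 12)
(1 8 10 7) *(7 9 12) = [0, 8, 2, 3, 4, 5, 6, 1, 10, 12, 9, 11, 7] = (1 8 10 9 12 7)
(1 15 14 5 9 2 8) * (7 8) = (1 15 14 5 9 2 7 8) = [0, 15, 7, 3, 4, 9, 6, 8, 1, 2, 10, 11, 12, 13, 5, 14]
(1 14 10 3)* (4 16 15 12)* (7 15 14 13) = (1 13 7 15 12 4 16 14 10 3) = [0, 13, 2, 1, 16, 5, 6, 15, 8, 9, 3, 11, 4, 7, 10, 12, 14]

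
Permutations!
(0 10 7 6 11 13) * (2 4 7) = (0 10 2 4 7 6 11 13) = [10, 1, 4, 3, 7, 5, 11, 6, 8, 9, 2, 13, 12, 0]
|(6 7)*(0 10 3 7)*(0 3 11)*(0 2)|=12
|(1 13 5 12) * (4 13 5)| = 6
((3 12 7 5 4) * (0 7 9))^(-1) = ((0 7 5 4 3 12 9))^(-1) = (0 9 12 3 4 5 7)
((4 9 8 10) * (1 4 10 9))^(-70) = (10)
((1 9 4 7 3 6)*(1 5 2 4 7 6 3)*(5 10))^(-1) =((1 9 7)(2 4 6 10 5))^(-1) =(1 7 9)(2 5 10 6 4)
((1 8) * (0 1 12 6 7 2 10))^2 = (0 8 6 2)(1 12 7 10)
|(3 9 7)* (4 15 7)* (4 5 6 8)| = |(3 9 5 6 8 4 15 7)| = 8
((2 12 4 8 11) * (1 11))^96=(12)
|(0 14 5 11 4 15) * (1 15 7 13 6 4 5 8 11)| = |(0 14 8 11 5 1 15)(4 7 13 6)| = 28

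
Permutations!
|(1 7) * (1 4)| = 3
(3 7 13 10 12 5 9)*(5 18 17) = (3 7 13 10 12 18 17 5 9) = [0, 1, 2, 7, 4, 9, 6, 13, 8, 3, 12, 11, 18, 10, 14, 15, 16, 5, 17]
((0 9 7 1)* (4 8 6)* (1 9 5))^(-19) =(0 1 5)(4 6 8)(7 9)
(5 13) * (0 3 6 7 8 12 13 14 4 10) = (0 3 6 7 8 12 13 5 14 4 10) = [3, 1, 2, 6, 10, 14, 7, 8, 12, 9, 0, 11, 13, 5, 4]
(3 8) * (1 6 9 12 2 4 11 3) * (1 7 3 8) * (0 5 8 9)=(0 5 8 7 3 1 6)(2 4 11 9 12)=[5, 6, 4, 1, 11, 8, 0, 3, 7, 12, 10, 9, 2]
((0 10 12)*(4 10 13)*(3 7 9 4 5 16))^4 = ((0 13 5 16 3 7 9 4 10 12))^4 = (0 3 10 5 9)(4 13 7 12 16)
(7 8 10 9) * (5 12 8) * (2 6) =(2 6)(5 12 8 10 9 7) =[0, 1, 6, 3, 4, 12, 2, 5, 10, 7, 9, 11, 8]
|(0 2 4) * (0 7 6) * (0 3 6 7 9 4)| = 2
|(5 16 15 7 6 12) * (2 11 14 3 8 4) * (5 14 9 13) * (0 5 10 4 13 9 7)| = 44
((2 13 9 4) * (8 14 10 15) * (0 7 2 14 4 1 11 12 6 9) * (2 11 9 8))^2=(0 11 6 4 10 2)(7 12 8 14 15 13)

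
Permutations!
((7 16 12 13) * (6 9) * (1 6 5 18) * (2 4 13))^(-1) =((1 6 9 5 18)(2 4 13 7 16 12))^(-1) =(1 18 5 9 6)(2 12 16 7 13 4)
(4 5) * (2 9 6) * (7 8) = (2 9 6)(4 5)(7 8) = [0, 1, 9, 3, 5, 4, 2, 8, 7, 6]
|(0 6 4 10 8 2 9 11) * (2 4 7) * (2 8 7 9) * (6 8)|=8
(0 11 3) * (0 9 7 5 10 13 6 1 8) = (0 11 3 9 7 5 10 13 6 1 8) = [11, 8, 2, 9, 4, 10, 1, 5, 0, 7, 13, 3, 12, 6]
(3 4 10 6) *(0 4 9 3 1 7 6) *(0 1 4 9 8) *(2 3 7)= (0 9 7 6 4 10 1 2 3 8)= [9, 2, 3, 8, 10, 5, 4, 6, 0, 7, 1]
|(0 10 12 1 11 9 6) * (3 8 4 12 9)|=12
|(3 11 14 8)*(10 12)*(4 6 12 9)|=20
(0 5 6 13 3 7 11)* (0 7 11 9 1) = [5, 0, 2, 11, 4, 6, 13, 9, 8, 1, 10, 7, 12, 3] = (0 5 6 13 3 11 7 9 1)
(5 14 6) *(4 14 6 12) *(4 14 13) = [0, 1, 2, 3, 13, 6, 5, 7, 8, 9, 10, 11, 14, 4, 12] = (4 13)(5 6)(12 14)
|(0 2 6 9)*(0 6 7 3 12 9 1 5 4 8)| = |(0 2 7 3 12 9 6 1 5 4 8)| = 11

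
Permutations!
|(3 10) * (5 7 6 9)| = |(3 10)(5 7 6 9)| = 4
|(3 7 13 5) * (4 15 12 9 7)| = |(3 4 15 12 9 7 13 5)| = 8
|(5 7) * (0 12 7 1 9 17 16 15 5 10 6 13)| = |(0 12 7 10 6 13)(1 9 17 16 15 5)| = 6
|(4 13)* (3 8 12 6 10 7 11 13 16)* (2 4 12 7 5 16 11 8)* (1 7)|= |(1 7 8)(2 4 11 13 12 6 10 5 16 3)|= 30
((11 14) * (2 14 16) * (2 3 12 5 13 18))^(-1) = (2 18 13 5 12 3 16 11 14)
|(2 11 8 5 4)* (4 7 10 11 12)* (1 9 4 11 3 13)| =|(1 9 4 2 12 11 8 5 7 10 3 13)| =12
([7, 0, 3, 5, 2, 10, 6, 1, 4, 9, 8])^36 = [0, 1, 2, 3, 4, 5, 6, 7, 8, 9, 10]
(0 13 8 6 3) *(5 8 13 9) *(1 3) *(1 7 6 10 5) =(13)(0 9 1 3)(5 8 10)(6 7) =[9, 3, 2, 0, 4, 8, 7, 6, 10, 1, 5, 11, 12, 13]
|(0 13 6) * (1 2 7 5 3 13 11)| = |(0 11 1 2 7 5 3 13 6)| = 9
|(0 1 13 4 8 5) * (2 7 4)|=8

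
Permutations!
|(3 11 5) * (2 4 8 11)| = 6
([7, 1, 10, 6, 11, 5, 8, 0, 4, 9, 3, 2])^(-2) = [0, 1, 4, 2, 6, 5, 10, 7, 3, 9, 11, 8]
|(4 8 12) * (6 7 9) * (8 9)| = 6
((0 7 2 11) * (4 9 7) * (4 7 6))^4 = (11)(4 9 6)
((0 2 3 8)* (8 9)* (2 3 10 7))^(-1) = (0 8 9 3)(2 7 10)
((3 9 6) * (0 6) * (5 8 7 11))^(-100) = (11)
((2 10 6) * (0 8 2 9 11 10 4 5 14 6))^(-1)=(0 10 11 9 6 14 5 4 2 8)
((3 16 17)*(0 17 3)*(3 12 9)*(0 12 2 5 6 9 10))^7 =((0 17 12 10)(2 5 6 9 3 16))^7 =(0 10 12 17)(2 5 6 9 3 16)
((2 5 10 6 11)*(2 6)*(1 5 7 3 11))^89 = (1 5 10 2 7 3 11 6)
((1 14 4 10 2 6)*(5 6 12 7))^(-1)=(1 6 5 7 12 2 10 4 14)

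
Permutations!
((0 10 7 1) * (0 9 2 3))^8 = (0 10 7 1 9 2 3)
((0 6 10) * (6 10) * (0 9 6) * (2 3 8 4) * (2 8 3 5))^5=(0 10 9 6)(2 5)(4 8)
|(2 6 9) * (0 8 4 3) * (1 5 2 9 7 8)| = 9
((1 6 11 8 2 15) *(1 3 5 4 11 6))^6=((2 15 3 5 4 11 8))^6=(2 8 11 4 5 3 15)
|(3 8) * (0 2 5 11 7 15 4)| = |(0 2 5 11 7 15 4)(3 8)| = 14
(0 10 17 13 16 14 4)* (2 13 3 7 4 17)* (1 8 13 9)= (0 10 2 9 1 8 13 16 14 17 3 7 4)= [10, 8, 9, 7, 0, 5, 6, 4, 13, 1, 2, 11, 12, 16, 17, 15, 14, 3]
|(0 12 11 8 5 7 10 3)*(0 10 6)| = |(0 12 11 8 5 7 6)(3 10)| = 14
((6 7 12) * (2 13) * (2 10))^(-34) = (2 10 13)(6 12 7) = ((2 13 10)(6 7 12))^(-34)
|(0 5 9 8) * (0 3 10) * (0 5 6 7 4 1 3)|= |(0 6 7 4 1 3 10 5 9 8)|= 10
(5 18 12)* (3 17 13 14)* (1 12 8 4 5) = [0, 12, 2, 17, 5, 18, 6, 7, 4, 9, 10, 11, 1, 14, 3, 15, 16, 13, 8] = (1 12)(3 17 13 14)(4 5 18 8)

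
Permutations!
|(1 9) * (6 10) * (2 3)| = 2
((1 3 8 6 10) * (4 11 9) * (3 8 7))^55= ((1 8 6 10)(3 7)(4 11 9))^55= (1 10 6 8)(3 7)(4 11 9)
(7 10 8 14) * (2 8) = (2 8 14 7 10) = [0, 1, 8, 3, 4, 5, 6, 10, 14, 9, 2, 11, 12, 13, 7]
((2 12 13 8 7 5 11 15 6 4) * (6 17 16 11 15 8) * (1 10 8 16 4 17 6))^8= ((1 10 8 7 5 15 6 17 4 2 12 13)(11 16))^8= (1 4 5)(2 15 10)(6 8 12)(7 13 17)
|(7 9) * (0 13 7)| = 4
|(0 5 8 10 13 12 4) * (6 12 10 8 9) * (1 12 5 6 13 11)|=|(0 6 5 9 13 10 11 1 12 4)|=10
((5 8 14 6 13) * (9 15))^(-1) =(5 13 6 14 8)(9 15) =((5 8 14 6 13)(9 15))^(-1)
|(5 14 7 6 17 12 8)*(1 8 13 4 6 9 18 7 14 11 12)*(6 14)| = 30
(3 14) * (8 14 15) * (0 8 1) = [8, 0, 2, 15, 4, 5, 6, 7, 14, 9, 10, 11, 12, 13, 3, 1] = (0 8 14 3 15 1)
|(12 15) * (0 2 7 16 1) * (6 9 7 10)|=|(0 2 10 6 9 7 16 1)(12 15)|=8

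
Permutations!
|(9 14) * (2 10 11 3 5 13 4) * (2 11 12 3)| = |(2 10 12 3 5 13 4 11)(9 14)| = 8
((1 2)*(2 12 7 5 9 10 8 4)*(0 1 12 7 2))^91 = (0 5 8 1 9 4 7 10)(2 12)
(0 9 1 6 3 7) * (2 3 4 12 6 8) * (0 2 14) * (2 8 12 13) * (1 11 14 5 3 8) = [9, 12, 8, 7, 13, 3, 4, 1, 5, 11, 10, 14, 6, 2, 0] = (0 9 11 14)(1 12 6 4 13 2 8 5 3 7)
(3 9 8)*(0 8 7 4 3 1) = [8, 0, 2, 9, 3, 5, 6, 4, 1, 7] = (0 8 1)(3 9 7 4)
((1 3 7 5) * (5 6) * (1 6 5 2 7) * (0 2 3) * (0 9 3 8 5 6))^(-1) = (0 5 8 6 7 2)(1 3 9)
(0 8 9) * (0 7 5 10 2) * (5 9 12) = [8, 1, 0, 3, 4, 10, 6, 9, 12, 7, 2, 11, 5] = (0 8 12 5 10 2)(7 9)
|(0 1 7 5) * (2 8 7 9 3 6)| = |(0 1 9 3 6 2 8 7 5)| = 9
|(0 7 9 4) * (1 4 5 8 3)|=8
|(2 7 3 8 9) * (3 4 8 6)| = 10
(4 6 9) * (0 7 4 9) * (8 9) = (0 7 4 6)(8 9) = [7, 1, 2, 3, 6, 5, 0, 4, 9, 8]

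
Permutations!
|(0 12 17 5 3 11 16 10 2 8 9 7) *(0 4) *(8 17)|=42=|(0 12 8 9 7 4)(2 17 5 3 11 16 10)|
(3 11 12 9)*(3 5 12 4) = (3 11 4)(5 12 9) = [0, 1, 2, 11, 3, 12, 6, 7, 8, 5, 10, 4, 9]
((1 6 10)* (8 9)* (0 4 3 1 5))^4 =(0 6 4 10 3 5 1)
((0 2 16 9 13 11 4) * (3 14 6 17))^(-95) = (0 9 4 16 11 2 13)(3 14 6 17)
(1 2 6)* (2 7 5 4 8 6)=(1 7 5 4 8 6)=[0, 7, 2, 3, 8, 4, 1, 5, 6]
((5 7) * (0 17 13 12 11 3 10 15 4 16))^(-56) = (0 11 4 13 10)(3 16 12 15 17)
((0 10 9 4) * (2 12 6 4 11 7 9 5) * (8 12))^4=(0 8)(2 4)(5 6)(7 9 11)(10 12)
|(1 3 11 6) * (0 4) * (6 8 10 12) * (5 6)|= 8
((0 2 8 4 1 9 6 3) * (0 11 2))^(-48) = ((1 9 6 3 11 2 8 4))^(-48) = (11)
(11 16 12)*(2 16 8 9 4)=(2 16 12 11 8 9 4)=[0, 1, 16, 3, 2, 5, 6, 7, 9, 4, 10, 8, 11, 13, 14, 15, 12]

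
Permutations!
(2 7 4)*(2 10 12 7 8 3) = (2 8 3)(4 10 12 7) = [0, 1, 8, 2, 10, 5, 6, 4, 3, 9, 12, 11, 7]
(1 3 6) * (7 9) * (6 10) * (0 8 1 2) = (0 8 1 3 10 6 2)(7 9) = [8, 3, 0, 10, 4, 5, 2, 9, 1, 7, 6]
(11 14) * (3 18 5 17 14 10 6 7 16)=(3 18 5 17 14 11 10 6 7 16)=[0, 1, 2, 18, 4, 17, 7, 16, 8, 9, 6, 10, 12, 13, 11, 15, 3, 14, 5]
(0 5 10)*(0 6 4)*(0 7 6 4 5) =(4 7 6 5 10) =[0, 1, 2, 3, 7, 10, 5, 6, 8, 9, 4]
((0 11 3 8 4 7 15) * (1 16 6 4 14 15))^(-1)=(0 15 14 8 3 11)(1 7 4 6 16)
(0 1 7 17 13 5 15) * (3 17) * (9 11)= (0 1 7 3 17 13 5 15)(9 11)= [1, 7, 2, 17, 4, 15, 6, 3, 8, 11, 10, 9, 12, 5, 14, 0, 16, 13]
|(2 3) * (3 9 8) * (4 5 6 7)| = |(2 9 8 3)(4 5 6 7)| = 4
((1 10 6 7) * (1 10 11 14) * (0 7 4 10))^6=(14)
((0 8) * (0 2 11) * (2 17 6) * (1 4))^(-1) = (0 11 2 6 17 8)(1 4)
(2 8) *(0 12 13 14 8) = [12, 1, 0, 3, 4, 5, 6, 7, 2, 9, 10, 11, 13, 14, 8] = (0 12 13 14 8 2)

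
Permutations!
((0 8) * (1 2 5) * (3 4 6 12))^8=(12)(1 5 2)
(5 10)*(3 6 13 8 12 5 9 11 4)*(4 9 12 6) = (3 4)(5 10 12)(6 13 8)(9 11) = [0, 1, 2, 4, 3, 10, 13, 7, 6, 11, 12, 9, 5, 8]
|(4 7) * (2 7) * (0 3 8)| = |(0 3 8)(2 7 4)| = 3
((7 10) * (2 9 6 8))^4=(10)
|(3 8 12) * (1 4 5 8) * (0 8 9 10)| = 9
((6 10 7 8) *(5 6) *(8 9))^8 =(5 10 9)(6 7 8)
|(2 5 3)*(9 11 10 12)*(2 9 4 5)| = |(3 9 11 10 12 4 5)| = 7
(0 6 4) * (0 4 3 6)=(3 6)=[0, 1, 2, 6, 4, 5, 3]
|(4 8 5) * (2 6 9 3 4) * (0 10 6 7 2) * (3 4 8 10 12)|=20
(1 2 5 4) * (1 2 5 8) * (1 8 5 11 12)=(1 11 12)(2 5 4)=[0, 11, 5, 3, 2, 4, 6, 7, 8, 9, 10, 12, 1]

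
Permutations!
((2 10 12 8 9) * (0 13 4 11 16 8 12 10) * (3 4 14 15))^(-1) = ((0 13 14 15 3 4 11 16 8 9 2))^(-1) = (0 2 9 8 16 11 4 3 15 14 13)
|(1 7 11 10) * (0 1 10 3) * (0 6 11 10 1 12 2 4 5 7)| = 24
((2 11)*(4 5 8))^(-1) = (2 11)(4 8 5)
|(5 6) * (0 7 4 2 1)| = |(0 7 4 2 1)(5 6)| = 10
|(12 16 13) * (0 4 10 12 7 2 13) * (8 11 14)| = |(0 4 10 12 16)(2 13 7)(8 11 14)| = 15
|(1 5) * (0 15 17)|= |(0 15 17)(1 5)|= 6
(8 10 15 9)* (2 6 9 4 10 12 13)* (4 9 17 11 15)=(2 6 17 11 15 9 8 12 13)(4 10)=[0, 1, 6, 3, 10, 5, 17, 7, 12, 8, 4, 15, 13, 2, 14, 9, 16, 11]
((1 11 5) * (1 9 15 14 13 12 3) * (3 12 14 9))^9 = (1 11 5 3)(9 15)(13 14)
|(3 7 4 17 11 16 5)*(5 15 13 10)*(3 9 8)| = 12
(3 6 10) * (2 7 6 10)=(2 7 6)(3 10)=[0, 1, 7, 10, 4, 5, 2, 6, 8, 9, 3]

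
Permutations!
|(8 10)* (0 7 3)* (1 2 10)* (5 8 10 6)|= 15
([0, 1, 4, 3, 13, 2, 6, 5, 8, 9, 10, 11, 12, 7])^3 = [0, 1, 7, 3, 5, 13, 6, 4, 8, 9, 10, 11, 12, 2]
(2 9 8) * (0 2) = (0 2 9 8) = [2, 1, 9, 3, 4, 5, 6, 7, 0, 8]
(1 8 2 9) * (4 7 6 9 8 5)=[0, 5, 8, 3, 7, 4, 9, 6, 2, 1]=(1 5 4 7 6 9)(2 8)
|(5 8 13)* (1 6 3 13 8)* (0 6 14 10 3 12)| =6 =|(0 6 12)(1 14 10 3 13 5)|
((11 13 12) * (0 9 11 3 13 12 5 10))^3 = ((0 9 11 12 3 13 5 10))^3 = (0 12 5 9 3 10 11 13)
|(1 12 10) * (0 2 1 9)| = 6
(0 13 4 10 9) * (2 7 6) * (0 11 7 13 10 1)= (0 10 9 11 7 6 2 13 4 1)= [10, 0, 13, 3, 1, 5, 2, 6, 8, 11, 9, 7, 12, 4]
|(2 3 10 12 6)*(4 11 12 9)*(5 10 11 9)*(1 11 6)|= 6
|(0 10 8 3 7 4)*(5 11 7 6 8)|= 6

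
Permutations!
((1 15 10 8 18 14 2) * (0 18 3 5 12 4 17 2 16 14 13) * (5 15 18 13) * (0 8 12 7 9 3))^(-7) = ((0 13 8)(1 18 5 7 9 3 15 10 12 4 17 2)(14 16))^(-7) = (0 8 13)(1 3 17 7 12 18 15 2 9 4 5 10)(14 16)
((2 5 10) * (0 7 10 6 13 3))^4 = ((0 7 10 2 5 6 13 3))^4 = (0 5)(2 3)(6 7)(10 13)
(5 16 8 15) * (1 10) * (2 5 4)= (1 10)(2 5 16 8 15 4)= [0, 10, 5, 3, 2, 16, 6, 7, 15, 9, 1, 11, 12, 13, 14, 4, 8]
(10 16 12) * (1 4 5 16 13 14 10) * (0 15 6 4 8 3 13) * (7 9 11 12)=(0 15 6 4 5 16 7 9 11 12 1 8 3 13 14 10)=[15, 8, 2, 13, 5, 16, 4, 9, 3, 11, 0, 12, 1, 14, 10, 6, 7]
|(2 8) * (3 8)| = 3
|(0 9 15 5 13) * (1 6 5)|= |(0 9 15 1 6 5 13)|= 7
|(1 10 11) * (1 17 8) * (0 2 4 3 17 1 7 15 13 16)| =30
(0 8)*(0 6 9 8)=(6 9 8)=[0, 1, 2, 3, 4, 5, 9, 7, 6, 8]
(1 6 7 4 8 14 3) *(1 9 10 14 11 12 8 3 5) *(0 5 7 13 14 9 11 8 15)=(0 5 1 6 13 14 7 4 3 11 12 15)(9 10)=[5, 6, 2, 11, 3, 1, 13, 4, 8, 10, 9, 12, 15, 14, 7, 0]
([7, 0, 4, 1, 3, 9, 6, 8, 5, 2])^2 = (0 8 9 4 1 7 5 2 3)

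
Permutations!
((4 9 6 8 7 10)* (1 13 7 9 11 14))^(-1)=(1 14 11 4 10 7 13)(6 9 8)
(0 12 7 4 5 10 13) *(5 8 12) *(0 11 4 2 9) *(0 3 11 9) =(0 5 10 13 9 3 11 4 8 12 7 2) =[5, 1, 0, 11, 8, 10, 6, 2, 12, 3, 13, 4, 7, 9]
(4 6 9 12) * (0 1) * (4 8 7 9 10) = [1, 0, 2, 3, 6, 5, 10, 9, 7, 12, 4, 11, 8] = (0 1)(4 6 10)(7 9 12 8)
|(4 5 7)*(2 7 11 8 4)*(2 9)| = 12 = |(2 7 9)(4 5 11 8)|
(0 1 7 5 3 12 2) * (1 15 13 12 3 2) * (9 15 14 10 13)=(0 14 10 13 12 1 7 5 2)(9 15)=[14, 7, 0, 3, 4, 2, 6, 5, 8, 15, 13, 11, 1, 12, 10, 9]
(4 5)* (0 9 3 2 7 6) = [9, 1, 7, 2, 5, 4, 0, 6, 8, 3] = (0 9 3 2 7 6)(4 5)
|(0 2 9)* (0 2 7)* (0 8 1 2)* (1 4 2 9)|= |(0 7 8 4 2 1 9)|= 7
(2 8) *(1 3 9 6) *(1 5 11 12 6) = (1 3 9)(2 8)(5 11 12 6) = [0, 3, 8, 9, 4, 11, 5, 7, 2, 1, 10, 12, 6]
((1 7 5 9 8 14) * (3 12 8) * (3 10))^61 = ((1 7 5 9 10 3 12 8 14))^61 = (1 8 3 9 7 14 12 10 5)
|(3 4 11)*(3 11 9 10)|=4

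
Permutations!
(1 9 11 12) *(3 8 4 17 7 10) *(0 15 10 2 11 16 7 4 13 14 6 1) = [15, 9, 11, 8, 17, 5, 1, 2, 13, 16, 3, 12, 0, 14, 6, 10, 7, 4] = (0 15 10 3 8 13 14 6 1 9 16 7 2 11 12)(4 17)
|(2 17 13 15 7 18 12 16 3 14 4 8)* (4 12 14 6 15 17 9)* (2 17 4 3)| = |(2 9 3 6 15 7 18 14 12 16)(4 8 17 13)| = 20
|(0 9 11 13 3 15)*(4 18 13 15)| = 4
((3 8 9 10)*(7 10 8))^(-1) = (3 10 7)(8 9)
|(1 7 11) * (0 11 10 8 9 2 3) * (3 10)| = 20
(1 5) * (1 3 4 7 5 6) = [0, 6, 2, 4, 7, 3, 1, 5] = (1 6)(3 4 7 5)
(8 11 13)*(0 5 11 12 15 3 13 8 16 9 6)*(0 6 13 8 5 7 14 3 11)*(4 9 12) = (0 7 14 3 8 4 9 13 16 12 15 11 5) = [7, 1, 2, 8, 9, 0, 6, 14, 4, 13, 10, 5, 15, 16, 3, 11, 12]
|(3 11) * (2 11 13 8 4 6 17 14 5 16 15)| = |(2 11 3 13 8 4 6 17 14 5 16 15)| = 12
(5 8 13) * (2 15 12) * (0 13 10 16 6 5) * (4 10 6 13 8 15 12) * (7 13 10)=(0 8 6 5 15 4 7 13)(2 12)(10 16)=[8, 1, 12, 3, 7, 15, 5, 13, 6, 9, 16, 11, 2, 0, 14, 4, 10]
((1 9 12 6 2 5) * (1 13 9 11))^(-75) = (1 11)(2 9)(5 12)(6 13)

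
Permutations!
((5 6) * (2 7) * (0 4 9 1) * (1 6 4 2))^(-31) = (0 2 7 1)(4 9 6 5)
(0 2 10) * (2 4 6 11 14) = (0 4 6 11 14 2 10) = [4, 1, 10, 3, 6, 5, 11, 7, 8, 9, 0, 14, 12, 13, 2]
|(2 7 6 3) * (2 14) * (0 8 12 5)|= 20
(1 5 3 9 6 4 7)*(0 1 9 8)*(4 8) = (0 1 5 3 4 7 9 6 8) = [1, 5, 2, 4, 7, 3, 8, 9, 0, 6]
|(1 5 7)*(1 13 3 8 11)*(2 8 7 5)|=|(1 2 8 11)(3 7 13)|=12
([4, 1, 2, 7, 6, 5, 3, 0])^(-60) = [0, 1, 2, 3, 4, 5, 6, 7]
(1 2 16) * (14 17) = (1 2 16)(14 17) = [0, 2, 16, 3, 4, 5, 6, 7, 8, 9, 10, 11, 12, 13, 17, 15, 1, 14]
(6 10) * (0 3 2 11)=(0 3 2 11)(6 10)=[3, 1, 11, 2, 4, 5, 10, 7, 8, 9, 6, 0]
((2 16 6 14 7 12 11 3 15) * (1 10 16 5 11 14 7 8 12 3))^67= (1 2 7 10 5 3 16 11 15 6)(8 12 14)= ((1 10 16 6 7 3 15 2 5 11)(8 12 14))^67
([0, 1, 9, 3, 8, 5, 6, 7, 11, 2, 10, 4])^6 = [0, 1, 2, 3, 4, 5, 6, 7, 8, 9, 10, 11]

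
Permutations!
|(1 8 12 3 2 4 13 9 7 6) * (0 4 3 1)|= 6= |(0 4 13 9 7 6)(1 8 12)(2 3)|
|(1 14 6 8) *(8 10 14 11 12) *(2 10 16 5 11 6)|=|(1 6 16 5 11 12 8)(2 10 14)|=21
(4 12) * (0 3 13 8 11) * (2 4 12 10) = (0 3 13 8 11)(2 4 10) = [3, 1, 4, 13, 10, 5, 6, 7, 11, 9, 2, 0, 12, 8]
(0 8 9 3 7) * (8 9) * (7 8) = (0 9 3 8 7) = [9, 1, 2, 8, 4, 5, 6, 0, 7, 3]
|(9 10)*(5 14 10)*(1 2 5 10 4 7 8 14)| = |(1 2 5)(4 7 8 14)(9 10)| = 12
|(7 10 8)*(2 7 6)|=|(2 7 10 8 6)|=5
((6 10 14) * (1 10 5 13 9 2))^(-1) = (1 2 9 13 5 6 14 10)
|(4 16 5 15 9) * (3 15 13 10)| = 8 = |(3 15 9 4 16 5 13 10)|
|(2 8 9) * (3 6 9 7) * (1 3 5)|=|(1 3 6 9 2 8 7 5)|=8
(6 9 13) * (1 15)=[0, 15, 2, 3, 4, 5, 9, 7, 8, 13, 10, 11, 12, 6, 14, 1]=(1 15)(6 9 13)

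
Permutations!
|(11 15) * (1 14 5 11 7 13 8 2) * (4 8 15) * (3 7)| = 28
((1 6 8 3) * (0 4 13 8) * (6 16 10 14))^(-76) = (0 3 14 13 16)(1 6 8 10 4)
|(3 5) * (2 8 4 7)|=|(2 8 4 7)(3 5)|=4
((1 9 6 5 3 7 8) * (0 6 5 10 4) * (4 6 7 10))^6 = (0 3 8 6 9)(1 4 5 7 10)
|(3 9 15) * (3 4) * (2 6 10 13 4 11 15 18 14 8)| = |(2 6 10 13 4 3 9 18 14 8)(11 15)| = 10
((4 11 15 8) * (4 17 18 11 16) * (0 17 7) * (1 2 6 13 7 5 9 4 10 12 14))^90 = ((0 17 18 11 15 8 5 9 4 16 10 12 14 1 2 6 13 7))^90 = (18)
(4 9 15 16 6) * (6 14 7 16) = [0, 1, 2, 3, 9, 5, 4, 16, 8, 15, 10, 11, 12, 13, 7, 6, 14] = (4 9 15 6)(7 16 14)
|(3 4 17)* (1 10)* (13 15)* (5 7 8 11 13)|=6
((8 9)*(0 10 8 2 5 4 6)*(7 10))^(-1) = (0 6 4 5 2 9 8 10 7)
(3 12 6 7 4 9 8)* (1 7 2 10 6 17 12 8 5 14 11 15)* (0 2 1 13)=(0 2 10 6 1 7 4 9 5 14 11 15 13)(3 8)(12 17)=[2, 7, 10, 8, 9, 14, 1, 4, 3, 5, 6, 15, 17, 0, 11, 13, 16, 12]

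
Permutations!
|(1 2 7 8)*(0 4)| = |(0 4)(1 2 7 8)| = 4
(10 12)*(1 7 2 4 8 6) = (1 7 2 4 8 6)(10 12) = [0, 7, 4, 3, 8, 5, 1, 2, 6, 9, 12, 11, 10]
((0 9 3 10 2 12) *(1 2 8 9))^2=(0 2)(1 12)(3 8)(9 10)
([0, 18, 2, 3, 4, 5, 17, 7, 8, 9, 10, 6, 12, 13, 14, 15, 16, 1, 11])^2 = [0, 11, 2, 3, 4, 5, 1, 7, 8, 9, 10, 17, 12, 13, 14, 15, 16, 18, 6]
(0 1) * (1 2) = (0 2 1) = [2, 0, 1]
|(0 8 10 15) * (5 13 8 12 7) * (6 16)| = |(0 12 7 5 13 8 10 15)(6 16)| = 8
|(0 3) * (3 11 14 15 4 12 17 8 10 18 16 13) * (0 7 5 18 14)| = 42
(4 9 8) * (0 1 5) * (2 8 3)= (0 1 5)(2 8 4 9 3)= [1, 5, 8, 2, 9, 0, 6, 7, 4, 3]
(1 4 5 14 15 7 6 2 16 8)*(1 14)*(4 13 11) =(1 13 11 4 5)(2 16 8 14 15 7 6) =[0, 13, 16, 3, 5, 1, 2, 6, 14, 9, 10, 4, 12, 11, 15, 7, 8]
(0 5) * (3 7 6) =(0 5)(3 7 6) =[5, 1, 2, 7, 4, 0, 3, 6]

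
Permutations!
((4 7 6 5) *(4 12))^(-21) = (4 12 5 6 7)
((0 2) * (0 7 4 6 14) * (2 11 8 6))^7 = (0 8 14 11 6)(2 7 4)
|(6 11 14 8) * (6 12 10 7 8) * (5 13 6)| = 20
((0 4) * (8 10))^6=(10)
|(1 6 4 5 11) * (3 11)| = 6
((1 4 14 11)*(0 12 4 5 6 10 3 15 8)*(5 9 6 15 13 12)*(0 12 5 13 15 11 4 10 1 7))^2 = (0 5 7 13 11)(1 6 9)(3 8 10 15 12)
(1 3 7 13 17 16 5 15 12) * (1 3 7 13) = (1 7)(3 13 17 16 5 15 12) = [0, 7, 2, 13, 4, 15, 6, 1, 8, 9, 10, 11, 3, 17, 14, 12, 5, 16]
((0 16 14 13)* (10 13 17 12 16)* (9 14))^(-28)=((0 10 13)(9 14 17 12 16))^(-28)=(0 13 10)(9 17 16 14 12)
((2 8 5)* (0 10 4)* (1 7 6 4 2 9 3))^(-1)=((0 10 2 8 5 9 3 1 7 6 4))^(-1)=(0 4 6 7 1 3 9 5 8 2 10)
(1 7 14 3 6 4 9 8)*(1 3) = (1 7 14)(3 6 4 9 8) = [0, 7, 2, 6, 9, 5, 4, 14, 3, 8, 10, 11, 12, 13, 1]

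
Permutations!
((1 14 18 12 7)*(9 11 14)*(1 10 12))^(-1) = (1 18 14 11 9)(7 12 10)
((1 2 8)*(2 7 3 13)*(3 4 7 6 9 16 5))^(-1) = (1 8 2 13 3 5 16 9 6)(4 7)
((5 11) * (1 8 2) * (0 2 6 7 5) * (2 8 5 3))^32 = ((0 8 6 7 3 2 1 5 11))^32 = (0 2 8 1 6 5 7 11 3)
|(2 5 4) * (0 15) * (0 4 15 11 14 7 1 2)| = |(0 11 14 7 1 2 5 15 4)| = 9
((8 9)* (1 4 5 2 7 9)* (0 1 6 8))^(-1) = ((0 1 4 5 2 7 9)(6 8))^(-1) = (0 9 7 2 5 4 1)(6 8)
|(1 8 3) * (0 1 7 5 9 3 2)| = 4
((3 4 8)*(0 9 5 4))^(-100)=((0 9 5 4 8 3))^(-100)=(0 5 8)(3 9 4)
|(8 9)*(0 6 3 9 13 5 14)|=|(0 6 3 9 8 13 5 14)|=8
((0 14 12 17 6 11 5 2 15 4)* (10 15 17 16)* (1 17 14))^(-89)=(0 17 11 2 12 10 4 1 6 5 14 16 15)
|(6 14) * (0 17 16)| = |(0 17 16)(6 14)| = 6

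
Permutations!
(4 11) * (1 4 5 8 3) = (1 4 11 5 8 3) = [0, 4, 2, 1, 11, 8, 6, 7, 3, 9, 10, 5]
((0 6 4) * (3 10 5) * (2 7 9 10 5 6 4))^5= ((0 4)(2 7 9 10 6)(3 5))^5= (10)(0 4)(3 5)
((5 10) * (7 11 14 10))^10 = (14)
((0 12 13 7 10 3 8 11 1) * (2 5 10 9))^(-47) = ((0 12 13 7 9 2 5 10 3 8 11 1))^(-47) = (0 12 13 7 9 2 5 10 3 8 11 1)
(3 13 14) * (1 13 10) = (1 13 14 3 10) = [0, 13, 2, 10, 4, 5, 6, 7, 8, 9, 1, 11, 12, 14, 3]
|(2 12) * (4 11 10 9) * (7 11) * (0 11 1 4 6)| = |(0 11 10 9 6)(1 4 7)(2 12)| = 30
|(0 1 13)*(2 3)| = |(0 1 13)(2 3)| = 6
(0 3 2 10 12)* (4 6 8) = (0 3 2 10 12)(4 6 8) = [3, 1, 10, 2, 6, 5, 8, 7, 4, 9, 12, 11, 0]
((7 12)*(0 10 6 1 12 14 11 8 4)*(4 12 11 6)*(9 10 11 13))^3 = (0 12 6 9)(1 10 11 7)(4 8 14 13)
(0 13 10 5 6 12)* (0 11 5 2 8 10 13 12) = [12, 1, 8, 3, 4, 6, 0, 7, 10, 9, 2, 5, 11, 13] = (13)(0 12 11 5 6)(2 8 10)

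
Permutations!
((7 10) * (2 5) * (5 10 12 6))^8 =((2 10 7 12 6 5))^8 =(2 7 6)(5 10 12)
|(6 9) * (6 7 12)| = 4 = |(6 9 7 12)|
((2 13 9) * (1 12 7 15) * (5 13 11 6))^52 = (15)(2 13 6)(5 11 9)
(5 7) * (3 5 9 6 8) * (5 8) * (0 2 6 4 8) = (0 2 6 5 7 9 4 8 3) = [2, 1, 6, 0, 8, 7, 5, 9, 3, 4]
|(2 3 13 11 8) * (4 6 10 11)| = 8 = |(2 3 13 4 6 10 11 8)|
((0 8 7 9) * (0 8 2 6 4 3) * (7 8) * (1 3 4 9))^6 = (0 3 1 7 9 6 2)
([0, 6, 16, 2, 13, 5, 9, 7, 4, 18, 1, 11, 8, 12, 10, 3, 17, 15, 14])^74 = [0, 9, 3, 15, 12, 5, 18, 7, 13, 14, 6, 11, 4, 8, 1, 17, 2, 16, 10]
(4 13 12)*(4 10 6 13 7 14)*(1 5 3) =(1 5 3)(4 7 14)(6 13 12 10) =[0, 5, 2, 1, 7, 3, 13, 14, 8, 9, 6, 11, 10, 12, 4]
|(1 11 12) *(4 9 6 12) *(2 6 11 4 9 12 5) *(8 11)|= |(1 4 12)(2 6 5)(8 11 9)|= 3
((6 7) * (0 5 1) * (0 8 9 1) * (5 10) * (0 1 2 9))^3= (0 1 10 8 5)(2 9)(6 7)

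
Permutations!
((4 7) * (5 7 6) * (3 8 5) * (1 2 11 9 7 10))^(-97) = (1 11 7 6 8 10 2 9 4 3 5)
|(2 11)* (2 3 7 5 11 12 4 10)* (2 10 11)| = 7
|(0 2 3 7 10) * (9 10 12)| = |(0 2 3 7 12 9 10)| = 7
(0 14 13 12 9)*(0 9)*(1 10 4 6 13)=[14, 10, 2, 3, 6, 5, 13, 7, 8, 9, 4, 11, 0, 12, 1]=(0 14 1 10 4 6 13 12)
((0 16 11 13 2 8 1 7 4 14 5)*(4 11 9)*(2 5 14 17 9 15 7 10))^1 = (0 16 15 7 11 13 5)(1 10 2 8)(4 17 9)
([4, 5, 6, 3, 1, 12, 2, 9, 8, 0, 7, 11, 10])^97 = [4, 5, 6, 3, 1, 12, 2, 9, 8, 0, 7, 11, 10]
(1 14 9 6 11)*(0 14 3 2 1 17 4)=(0 14 9 6 11 17 4)(1 3 2)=[14, 3, 1, 2, 0, 5, 11, 7, 8, 6, 10, 17, 12, 13, 9, 15, 16, 4]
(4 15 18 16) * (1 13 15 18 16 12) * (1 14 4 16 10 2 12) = (1 13 15 10 2 12 14 4 18) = [0, 13, 12, 3, 18, 5, 6, 7, 8, 9, 2, 11, 14, 15, 4, 10, 16, 17, 1]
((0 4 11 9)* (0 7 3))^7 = ((0 4 11 9 7 3))^7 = (0 4 11 9 7 3)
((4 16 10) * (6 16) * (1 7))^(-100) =((1 7)(4 6 16 10))^(-100) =(16)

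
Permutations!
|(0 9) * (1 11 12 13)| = |(0 9)(1 11 12 13)| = 4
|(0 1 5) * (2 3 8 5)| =6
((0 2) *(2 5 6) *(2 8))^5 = (8)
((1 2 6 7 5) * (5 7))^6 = ((7)(1 2 6 5))^6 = (7)(1 6)(2 5)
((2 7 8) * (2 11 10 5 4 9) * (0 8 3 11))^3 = (0 8)(2 11 4 7 10 9 3 5)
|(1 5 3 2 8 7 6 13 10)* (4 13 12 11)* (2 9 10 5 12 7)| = |(1 12 11 4 13 5 3 9 10)(2 8)(6 7)| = 18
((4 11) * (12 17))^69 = (4 11)(12 17)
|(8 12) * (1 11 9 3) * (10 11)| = 10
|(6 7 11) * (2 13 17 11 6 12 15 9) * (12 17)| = 10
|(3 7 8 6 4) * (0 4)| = 6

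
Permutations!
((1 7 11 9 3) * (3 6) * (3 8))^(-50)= (1 3 8 6 9 11 7)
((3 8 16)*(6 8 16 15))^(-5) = (3 16)(6 8 15) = ((3 16)(6 8 15))^(-5)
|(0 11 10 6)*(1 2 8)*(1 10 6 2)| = 3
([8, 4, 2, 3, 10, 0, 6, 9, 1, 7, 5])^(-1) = (0 5 10 4 1 8)(7 9)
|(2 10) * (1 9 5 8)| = 4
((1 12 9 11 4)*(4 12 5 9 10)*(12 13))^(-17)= (1 4 10 12 13 11 9 5)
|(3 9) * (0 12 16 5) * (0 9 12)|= |(3 12 16 5 9)|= 5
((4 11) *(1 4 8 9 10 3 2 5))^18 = (11)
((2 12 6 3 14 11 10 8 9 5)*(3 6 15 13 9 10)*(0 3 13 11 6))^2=((0 3 14 6)(2 12 15 11 13 9 5)(8 10))^2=(0 14)(2 15 13 5 12 11 9)(3 6)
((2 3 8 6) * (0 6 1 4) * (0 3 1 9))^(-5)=(0 1 8 6 4 9 2 3)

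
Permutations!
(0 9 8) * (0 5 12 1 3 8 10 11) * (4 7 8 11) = [9, 3, 2, 11, 7, 12, 6, 8, 5, 10, 4, 0, 1] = (0 9 10 4 7 8 5 12 1 3 11)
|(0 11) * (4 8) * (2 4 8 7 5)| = 4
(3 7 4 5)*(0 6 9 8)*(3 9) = [6, 1, 2, 7, 5, 9, 3, 4, 0, 8] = (0 6 3 7 4 5 9 8)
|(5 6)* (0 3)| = |(0 3)(5 6)| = 2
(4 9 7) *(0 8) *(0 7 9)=(9)(0 8 7 4)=[8, 1, 2, 3, 0, 5, 6, 4, 7, 9]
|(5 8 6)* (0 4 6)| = 5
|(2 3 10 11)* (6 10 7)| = |(2 3 7 6 10 11)| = 6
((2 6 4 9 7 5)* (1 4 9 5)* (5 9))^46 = (1 9)(2 6 5)(4 7)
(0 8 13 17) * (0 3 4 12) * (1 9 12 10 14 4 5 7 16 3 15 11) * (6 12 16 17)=(0 8 13 6 12)(1 9 16 3 5 7 17 15 11)(4 10 14)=[8, 9, 2, 5, 10, 7, 12, 17, 13, 16, 14, 1, 0, 6, 4, 11, 3, 15]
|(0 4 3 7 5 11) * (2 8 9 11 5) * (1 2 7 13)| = |(0 4 3 13 1 2 8 9 11)| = 9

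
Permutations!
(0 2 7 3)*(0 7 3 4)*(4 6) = (0 2 3 7 6 4) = [2, 1, 3, 7, 0, 5, 4, 6]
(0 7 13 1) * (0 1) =[7, 1, 2, 3, 4, 5, 6, 13, 8, 9, 10, 11, 12, 0] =(0 7 13)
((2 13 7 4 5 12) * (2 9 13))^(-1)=((4 5 12 9 13 7))^(-1)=(4 7 13 9 12 5)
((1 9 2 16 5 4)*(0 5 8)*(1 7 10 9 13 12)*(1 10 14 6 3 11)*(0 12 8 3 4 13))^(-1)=(0 1 11 3 16 2 9 10 12 8 13 5)(4 6 14 7)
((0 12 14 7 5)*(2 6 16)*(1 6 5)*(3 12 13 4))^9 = (0 16 7 3)(1 12 13 2)(4 5 6 14)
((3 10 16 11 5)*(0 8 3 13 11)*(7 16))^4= (0 7 3)(5 13 11)(8 16 10)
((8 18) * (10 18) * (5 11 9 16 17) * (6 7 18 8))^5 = (6 18 7)(8 10)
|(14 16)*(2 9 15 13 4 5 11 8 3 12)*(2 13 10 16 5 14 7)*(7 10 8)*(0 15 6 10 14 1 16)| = |(0 15 8 3 12 13 4 1 16 14 5 11 7 2 9 6 10)| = 17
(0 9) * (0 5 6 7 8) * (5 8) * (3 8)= (0 9 3 8)(5 6 7)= [9, 1, 2, 8, 4, 6, 7, 5, 0, 3]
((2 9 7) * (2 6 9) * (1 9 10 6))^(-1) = ((1 9 7)(6 10))^(-1) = (1 7 9)(6 10)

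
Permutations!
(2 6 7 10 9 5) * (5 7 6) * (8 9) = (2 5)(7 10 8 9) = [0, 1, 5, 3, 4, 2, 6, 10, 9, 7, 8]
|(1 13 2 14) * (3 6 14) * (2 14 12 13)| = 7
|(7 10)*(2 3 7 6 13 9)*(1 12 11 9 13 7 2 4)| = 30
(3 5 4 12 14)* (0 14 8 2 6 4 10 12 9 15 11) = (0 14 3 5 10 12 8 2 6 4 9 15 11) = [14, 1, 6, 5, 9, 10, 4, 7, 2, 15, 12, 0, 8, 13, 3, 11]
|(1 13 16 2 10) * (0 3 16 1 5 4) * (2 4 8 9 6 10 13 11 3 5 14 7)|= |(0 5 8 9 6 10 14 7 2 13 1 11 3 16 4)|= 15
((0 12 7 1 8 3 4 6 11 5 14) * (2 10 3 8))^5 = (0 10 5 1 6 12 3 14 2 11 7 4)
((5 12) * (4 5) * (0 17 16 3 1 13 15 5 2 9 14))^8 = ((0 17 16 3 1 13 15 5 12 4 2 9 14))^8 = (0 12 3 9 15 17 4 1 14 5 16 2 13)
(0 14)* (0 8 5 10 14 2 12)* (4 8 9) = [2, 1, 12, 3, 8, 10, 6, 7, 5, 4, 14, 11, 0, 13, 9] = (0 2 12)(4 8 5 10 14 9)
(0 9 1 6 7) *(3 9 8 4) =[8, 6, 2, 9, 3, 5, 7, 0, 4, 1] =(0 8 4 3 9 1 6 7)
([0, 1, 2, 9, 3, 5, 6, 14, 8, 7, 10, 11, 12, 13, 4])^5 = (14)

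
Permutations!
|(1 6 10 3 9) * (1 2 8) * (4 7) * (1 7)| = |(1 6 10 3 9 2 8 7 4)| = 9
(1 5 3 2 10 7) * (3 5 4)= (1 4 3 2 10 7)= [0, 4, 10, 2, 3, 5, 6, 1, 8, 9, 7]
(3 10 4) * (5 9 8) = (3 10 4)(5 9 8) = [0, 1, 2, 10, 3, 9, 6, 7, 5, 8, 4]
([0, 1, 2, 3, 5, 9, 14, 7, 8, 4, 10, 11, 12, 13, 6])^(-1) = [0, 1, 2, 3, 9, 4, 14, 7, 8, 5, 10, 11, 12, 13, 6]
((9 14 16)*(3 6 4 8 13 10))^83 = (3 10 13 8 4 6)(9 16 14)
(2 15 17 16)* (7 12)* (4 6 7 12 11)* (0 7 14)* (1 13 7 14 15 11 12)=(0 14)(1 13 7 12)(2 11 4 6 15 17 16)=[14, 13, 11, 3, 6, 5, 15, 12, 8, 9, 10, 4, 1, 7, 0, 17, 2, 16]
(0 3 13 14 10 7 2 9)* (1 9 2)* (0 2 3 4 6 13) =(0 4 6 13 14 10 7 1 9 2 3) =[4, 9, 3, 0, 6, 5, 13, 1, 8, 2, 7, 11, 12, 14, 10]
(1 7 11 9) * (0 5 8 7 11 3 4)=(0 5 8 7 3 4)(1 11 9)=[5, 11, 2, 4, 0, 8, 6, 3, 7, 1, 10, 9]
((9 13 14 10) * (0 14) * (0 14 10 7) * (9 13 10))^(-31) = (0 7 14 13 10 9)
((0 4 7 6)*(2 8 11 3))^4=(11)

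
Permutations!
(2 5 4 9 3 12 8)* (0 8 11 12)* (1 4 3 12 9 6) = [8, 4, 5, 0, 6, 3, 1, 7, 2, 12, 10, 9, 11] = (0 8 2 5 3)(1 4 6)(9 12 11)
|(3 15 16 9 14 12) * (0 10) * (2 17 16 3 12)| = |(0 10)(2 17 16 9 14)(3 15)| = 10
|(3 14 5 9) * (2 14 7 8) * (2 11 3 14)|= 12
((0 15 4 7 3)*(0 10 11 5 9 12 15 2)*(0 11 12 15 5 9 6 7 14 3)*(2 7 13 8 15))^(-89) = (0 7)(2 11 9)(3 10 12 5 6 13 8 15 4 14)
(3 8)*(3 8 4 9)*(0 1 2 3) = (0 1 2 3 4 9) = [1, 2, 3, 4, 9, 5, 6, 7, 8, 0]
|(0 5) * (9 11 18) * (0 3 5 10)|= |(0 10)(3 5)(9 11 18)|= 6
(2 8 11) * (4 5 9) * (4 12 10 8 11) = (2 11)(4 5 9 12 10 8) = [0, 1, 11, 3, 5, 9, 6, 7, 4, 12, 8, 2, 10]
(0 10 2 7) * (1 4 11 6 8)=(0 10 2 7)(1 4 11 6 8)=[10, 4, 7, 3, 11, 5, 8, 0, 1, 9, 2, 6]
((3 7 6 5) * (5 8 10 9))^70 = ((3 7 6 8 10 9 5))^70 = (10)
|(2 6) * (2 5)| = |(2 6 5)| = 3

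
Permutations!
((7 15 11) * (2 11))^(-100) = ((2 11 7 15))^(-100) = (15)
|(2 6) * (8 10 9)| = 6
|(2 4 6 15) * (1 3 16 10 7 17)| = 12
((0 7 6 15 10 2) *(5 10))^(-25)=((0 7 6 15 5 10 2))^(-25)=(0 15 2 6 10 7 5)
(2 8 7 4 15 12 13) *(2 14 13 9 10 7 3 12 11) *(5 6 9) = (2 8 3 12 5 6 9 10 7 4 15 11)(13 14) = [0, 1, 8, 12, 15, 6, 9, 4, 3, 10, 7, 2, 5, 14, 13, 11]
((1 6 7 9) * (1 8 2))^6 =(9)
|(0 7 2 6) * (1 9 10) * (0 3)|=15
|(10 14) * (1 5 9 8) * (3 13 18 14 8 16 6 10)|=|(1 5 9 16 6 10 8)(3 13 18 14)|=28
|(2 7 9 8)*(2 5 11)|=|(2 7 9 8 5 11)|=6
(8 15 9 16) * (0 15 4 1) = (0 15 9 16 8 4 1) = [15, 0, 2, 3, 1, 5, 6, 7, 4, 16, 10, 11, 12, 13, 14, 9, 8]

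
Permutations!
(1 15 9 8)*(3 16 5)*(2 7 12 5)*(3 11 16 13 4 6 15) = (1 3 13 4 6 15 9 8)(2 7 12 5 11 16) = [0, 3, 7, 13, 6, 11, 15, 12, 1, 8, 10, 16, 5, 4, 14, 9, 2]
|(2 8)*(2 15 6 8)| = 3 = |(6 8 15)|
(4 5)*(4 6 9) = (4 5 6 9) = [0, 1, 2, 3, 5, 6, 9, 7, 8, 4]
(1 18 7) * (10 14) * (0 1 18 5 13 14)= (0 1 5 13 14 10)(7 18)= [1, 5, 2, 3, 4, 13, 6, 18, 8, 9, 0, 11, 12, 14, 10, 15, 16, 17, 7]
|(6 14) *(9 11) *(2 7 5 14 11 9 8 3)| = 8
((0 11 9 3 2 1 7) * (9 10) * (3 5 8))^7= (0 2 5 11 1 8 10 7 3 9)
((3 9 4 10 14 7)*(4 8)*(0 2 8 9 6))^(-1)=(0 6 3 7 14 10 4 8 2)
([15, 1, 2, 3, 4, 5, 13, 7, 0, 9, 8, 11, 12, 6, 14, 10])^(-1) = [8, 1, 2, 3, 4, 5, 13, 7, 10, 9, 15, 11, 12, 6, 14, 0]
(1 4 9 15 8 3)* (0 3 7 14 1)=[3, 4, 2, 0, 9, 5, 6, 14, 7, 15, 10, 11, 12, 13, 1, 8]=(0 3)(1 4 9 15 8 7 14)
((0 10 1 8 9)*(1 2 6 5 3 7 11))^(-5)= ((0 10 2 6 5 3 7 11 1 8 9))^(-5)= (0 7 10 11 2 1 6 8 5 9 3)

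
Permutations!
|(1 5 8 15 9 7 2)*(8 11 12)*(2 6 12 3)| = |(1 5 11 3 2)(6 12 8 15 9 7)| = 30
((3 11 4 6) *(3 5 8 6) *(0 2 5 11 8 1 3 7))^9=(0 7 4 11 6 8 3 1 5 2)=((0 2 5 1 3 8 6 11 4 7))^9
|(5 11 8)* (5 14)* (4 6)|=4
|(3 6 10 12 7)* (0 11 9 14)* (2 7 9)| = 10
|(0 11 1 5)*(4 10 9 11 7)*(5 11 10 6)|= 10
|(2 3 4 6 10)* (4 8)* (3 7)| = |(2 7 3 8 4 6 10)| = 7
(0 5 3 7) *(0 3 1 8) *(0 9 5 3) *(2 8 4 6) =(0 3 7)(1 4 6 2 8 9 5) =[3, 4, 8, 7, 6, 1, 2, 0, 9, 5]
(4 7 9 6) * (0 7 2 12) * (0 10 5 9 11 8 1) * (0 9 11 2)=(0 7 2 12 10 5 11 8 1 9 6 4)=[7, 9, 12, 3, 0, 11, 4, 2, 1, 6, 5, 8, 10]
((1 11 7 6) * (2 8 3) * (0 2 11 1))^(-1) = (0 6 7 11 3 8 2)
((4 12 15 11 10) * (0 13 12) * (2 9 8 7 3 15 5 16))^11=((0 13 12 5 16 2 9 8 7 3 15 11 10 4))^11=(0 11 7 2 12 4 15 8 16 13 10 3 9 5)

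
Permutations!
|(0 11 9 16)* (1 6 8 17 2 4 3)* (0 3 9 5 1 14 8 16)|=|(0 11 5 1 6 16 3 14 8 17 2 4 9)|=13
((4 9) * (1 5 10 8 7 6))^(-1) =(1 6 7 8 10 5)(4 9)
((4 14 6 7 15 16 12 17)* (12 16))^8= ((4 14 6 7 15 12 17))^8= (4 14 6 7 15 12 17)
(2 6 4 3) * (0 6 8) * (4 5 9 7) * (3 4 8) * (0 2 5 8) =(0 6 8 2 3 5 9 7) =[6, 1, 3, 5, 4, 9, 8, 0, 2, 7]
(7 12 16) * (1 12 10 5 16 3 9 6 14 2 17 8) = (1 12 3 9 6 14 2 17 8)(5 16 7 10) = [0, 12, 17, 9, 4, 16, 14, 10, 1, 6, 5, 11, 3, 13, 2, 15, 7, 8]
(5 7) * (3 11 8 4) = (3 11 8 4)(5 7) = [0, 1, 2, 11, 3, 7, 6, 5, 4, 9, 10, 8]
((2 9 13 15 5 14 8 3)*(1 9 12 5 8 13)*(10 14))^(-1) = (1 9)(2 3 8 15 13 14 10 5 12)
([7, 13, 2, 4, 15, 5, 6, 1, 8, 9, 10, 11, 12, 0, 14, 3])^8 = (3 15 4)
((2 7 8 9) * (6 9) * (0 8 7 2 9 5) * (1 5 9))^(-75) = ((0 8 6 9 1 5))^(-75) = (0 9)(1 8)(5 6)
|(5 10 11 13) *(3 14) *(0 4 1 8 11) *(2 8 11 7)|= |(0 4 1 11 13 5 10)(2 8 7)(3 14)|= 42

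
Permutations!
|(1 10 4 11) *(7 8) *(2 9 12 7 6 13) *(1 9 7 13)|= 11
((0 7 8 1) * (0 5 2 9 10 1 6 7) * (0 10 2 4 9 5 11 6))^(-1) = ((0 10 1 11 6 7 8)(2 5 4 9))^(-1) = (0 8 7 6 11 1 10)(2 9 4 5)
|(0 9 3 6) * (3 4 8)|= 6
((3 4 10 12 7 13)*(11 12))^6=(3 13 7 12 11 10 4)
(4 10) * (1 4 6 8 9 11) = (1 4 10 6 8 9 11) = [0, 4, 2, 3, 10, 5, 8, 7, 9, 11, 6, 1]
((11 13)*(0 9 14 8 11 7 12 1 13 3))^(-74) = ((0 9 14 8 11 3)(1 13 7 12))^(-74) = (0 11 14)(1 7)(3 8 9)(12 13)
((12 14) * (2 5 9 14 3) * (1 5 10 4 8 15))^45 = ((1 5 9 14 12 3 2 10 4 8 15))^45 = (1 5 9 14 12 3 2 10 4 8 15)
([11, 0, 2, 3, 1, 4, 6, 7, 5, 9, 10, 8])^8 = [8, 11, 2, 3, 0, 1, 6, 7, 4, 9, 10, 5]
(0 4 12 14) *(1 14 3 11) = (0 4 12 3 11 1 14) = [4, 14, 2, 11, 12, 5, 6, 7, 8, 9, 10, 1, 3, 13, 0]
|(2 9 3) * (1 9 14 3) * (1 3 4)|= 6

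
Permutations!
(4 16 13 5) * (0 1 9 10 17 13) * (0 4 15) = [1, 9, 2, 3, 16, 15, 6, 7, 8, 10, 17, 11, 12, 5, 14, 0, 4, 13] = (0 1 9 10 17 13 5 15)(4 16)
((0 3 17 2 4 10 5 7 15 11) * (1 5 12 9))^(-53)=((0 3 17 2 4 10 12 9 1 5 7 15 11))^(-53)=(0 11 15 7 5 1 9 12 10 4 2 17 3)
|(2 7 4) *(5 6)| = |(2 7 4)(5 6)| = 6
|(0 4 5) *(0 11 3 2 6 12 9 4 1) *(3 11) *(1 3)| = |(0 3 2 6 12 9 4 5 1)| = 9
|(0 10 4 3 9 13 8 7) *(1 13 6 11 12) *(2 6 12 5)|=|(0 10 4 3 9 12 1 13 8 7)(2 6 11 5)|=20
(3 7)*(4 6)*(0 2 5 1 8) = (0 2 5 1 8)(3 7)(4 6) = [2, 8, 5, 7, 6, 1, 4, 3, 0]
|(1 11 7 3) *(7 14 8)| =6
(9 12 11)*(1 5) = (1 5)(9 12 11) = [0, 5, 2, 3, 4, 1, 6, 7, 8, 12, 10, 9, 11]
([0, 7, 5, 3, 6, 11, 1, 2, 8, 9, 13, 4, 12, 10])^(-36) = (13)(1 6 4 11 5 2 7)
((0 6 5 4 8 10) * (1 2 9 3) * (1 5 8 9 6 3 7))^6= ((0 3 5 4 9 7 1 2 6 8 10))^6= (0 1 3 2 5 6 4 8 9 10 7)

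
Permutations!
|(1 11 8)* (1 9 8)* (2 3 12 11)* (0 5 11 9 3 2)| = 4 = |(0 5 11 1)(3 12 9 8)|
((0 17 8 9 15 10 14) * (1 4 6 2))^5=((0 17 8 9 15 10 14)(1 4 6 2))^5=(0 10 9 17 14 15 8)(1 4 6 2)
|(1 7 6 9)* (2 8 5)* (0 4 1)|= |(0 4 1 7 6 9)(2 8 5)|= 6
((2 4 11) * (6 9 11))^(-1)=((2 4 6 9 11))^(-1)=(2 11 9 6 4)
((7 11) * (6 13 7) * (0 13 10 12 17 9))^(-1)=(0 9 17 12 10 6 11 7 13)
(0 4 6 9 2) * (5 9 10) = [4, 1, 0, 3, 6, 9, 10, 7, 8, 2, 5] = (0 4 6 10 5 9 2)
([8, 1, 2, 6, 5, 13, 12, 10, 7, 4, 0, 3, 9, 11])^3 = (0 10 7 8)(3 9 13 6 4 11 12 5)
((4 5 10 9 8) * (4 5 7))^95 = ((4 7)(5 10 9 8))^95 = (4 7)(5 8 9 10)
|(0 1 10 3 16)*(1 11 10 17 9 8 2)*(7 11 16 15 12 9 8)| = |(0 16)(1 17 8 2)(3 15 12 9 7 11 10)| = 28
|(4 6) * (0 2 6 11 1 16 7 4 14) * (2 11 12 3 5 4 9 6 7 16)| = 8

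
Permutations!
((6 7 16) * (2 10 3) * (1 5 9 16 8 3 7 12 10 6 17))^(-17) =(1 16 5 17 9)(2 7 6 8 12 3 10)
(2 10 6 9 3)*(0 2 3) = (0 2 10 6 9) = [2, 1, 10, 3, 4, 5, 9, 7, 8, 0, 6]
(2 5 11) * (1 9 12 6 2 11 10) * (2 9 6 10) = (1 6 9 12 10)(2 5) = [0, 6, 5, 3, 4, 2, 9, 7, 8, 12, 1, 11, 10]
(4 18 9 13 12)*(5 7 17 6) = [0, 1, 2, 3, 18, 7, 5, 17, 8, 13, 10, 11, 4, 12, 14, 15, 16, 6, 9] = (4 18 9 13 12)(5 7 17 6)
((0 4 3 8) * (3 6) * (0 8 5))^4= ((8)(0 4 6 3 5))^4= (8)(0 5 3 6 4)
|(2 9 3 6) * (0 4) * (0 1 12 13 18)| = |(0 4 1 12 13 18)(2 9 3 6)| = 12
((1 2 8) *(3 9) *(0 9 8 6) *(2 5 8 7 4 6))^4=(0 4 3)(1 5 8)(6 7 9)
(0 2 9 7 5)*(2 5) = (0 5)(2 9 7) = [5, 1, 9, 3, 4, 0, 6, 2, 8, 7]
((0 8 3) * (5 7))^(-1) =(0 3 8)(5 7) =((0 8 3)(5 7))^(-1)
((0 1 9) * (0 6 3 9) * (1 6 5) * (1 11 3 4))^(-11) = (0 6 4 1)(3 9 5 11)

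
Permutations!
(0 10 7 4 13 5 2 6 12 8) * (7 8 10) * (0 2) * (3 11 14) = (0 7 4 13 5)(2 6 12 10 8)(3 11 14) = [7, 1, 6, 11, 13, 0, 12, 4, 2, 9, 8, 14, 10, 5, 3]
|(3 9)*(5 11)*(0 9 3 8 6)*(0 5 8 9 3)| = 4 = |(0 3)(5 11 8 6)|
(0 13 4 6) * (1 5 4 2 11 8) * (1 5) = (0 13 2 11 8 5 4 6) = [13, 1, 11, 3, 6, 4, 0, 7, 5, 9, 10, 8, 12, 2]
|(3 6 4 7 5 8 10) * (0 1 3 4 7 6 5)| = 9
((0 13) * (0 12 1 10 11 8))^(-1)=((0 13 12 1 10 11 8))^(-1)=(0 8 11 10 1 12 13)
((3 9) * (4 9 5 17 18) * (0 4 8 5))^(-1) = ((0 4 9 3)(5 17 18 8))^(-1) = (0 3 9 4)(5 8 18 17)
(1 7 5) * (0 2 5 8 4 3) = [2, 7, 5, 0, 3, 1, 6, 8, 4] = (0 2 5 1 7 8 4 3)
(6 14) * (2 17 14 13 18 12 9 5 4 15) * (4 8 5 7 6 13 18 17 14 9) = (2 14 13 17 9 7 6 18 12 4 15)(5 8) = [0, 1, 14, 3, 15, 8, 18, 6, 5, 7, 10, 11, 4, 17, 13, 2, 16, 9, 12]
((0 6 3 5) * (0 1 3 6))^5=(6)(1 5 3)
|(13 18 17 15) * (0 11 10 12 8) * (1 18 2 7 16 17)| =30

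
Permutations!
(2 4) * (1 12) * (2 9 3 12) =(1 2 4 9 3 12) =[0, 2, 4, 12, 9, 5, 6, 7, 8, 3, 10, 11, 1]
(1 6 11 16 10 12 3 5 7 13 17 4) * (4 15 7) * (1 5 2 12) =(1 6 11 16 10)(2 12 3)(4 5)(7 13 17 15) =[0, 6, 12, 2, 5, 4, 11, 13, 8, 9, 1, 16, 3, 17, 14, 7, 10, 15]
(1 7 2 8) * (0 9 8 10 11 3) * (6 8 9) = [6, 7, 10, 0, 4, 5, 8, 2, 1, 9, 11, 3] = (0 6 8 1 7 2 10 11 3)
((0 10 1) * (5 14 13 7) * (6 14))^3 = ((0 10 1)(5 6 14 13 7))^3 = (5 13 6 7 14)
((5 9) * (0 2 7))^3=(5 9)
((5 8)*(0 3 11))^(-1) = ((0 3 11)(5 8))^(-1) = (0 11 3)(5 8)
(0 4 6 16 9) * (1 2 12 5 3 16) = [4, 2, 12, 16, 6, 3, 1, 7, 8, 0, 10, 11, 5, 13, 14, 15, 9] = (0 4 6 1 2 12 5 3 16 9)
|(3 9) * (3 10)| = |(3 9 10)| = 3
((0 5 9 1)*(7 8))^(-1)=(0 1 9 5)(7 8)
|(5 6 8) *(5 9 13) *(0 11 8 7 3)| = 9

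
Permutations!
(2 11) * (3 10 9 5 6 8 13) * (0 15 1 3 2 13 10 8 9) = [15, 3, 11, 8, 4, 6, 9, 7, 10, 5, 0, 13, 12, 2, 14, 1] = (0 15 1 3 8 10)(2 11 13)(5 6 9)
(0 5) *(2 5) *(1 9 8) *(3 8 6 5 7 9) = (0 2 7 9 6 5)(1 3 8) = [2, 3, 7, 8, 4, 0, 5, 9, 1, 6]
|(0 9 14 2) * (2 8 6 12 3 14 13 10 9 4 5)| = 60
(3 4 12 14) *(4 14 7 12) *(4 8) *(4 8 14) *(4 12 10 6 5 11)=(3 12 7 10 6 5 11 4 14)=[0, 1, 2, 12, 14, 11, 5, 10, 8, 9, 6, 4, 7, 13, 3]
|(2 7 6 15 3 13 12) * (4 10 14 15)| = 10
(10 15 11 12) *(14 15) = (10 14 15 11 12) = [0, 1, 2, 3, 4, 5, 6, 7, 8, 9, 14, 12, 10, 13, 15, 11]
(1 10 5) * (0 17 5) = (0 17 5 1 10) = [17, 10, 2, 3, 4, 1, 6, 7, 8, 9, 0, 11, 12, 13, 14, 15, 16, 5]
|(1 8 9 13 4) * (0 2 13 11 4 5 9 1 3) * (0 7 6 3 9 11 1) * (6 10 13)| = |(0 2 6 3 7 10 13 5 11 4 9 1 8)| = 13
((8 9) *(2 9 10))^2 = (2 8)(9 10)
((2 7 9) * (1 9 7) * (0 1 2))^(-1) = (0 9 1)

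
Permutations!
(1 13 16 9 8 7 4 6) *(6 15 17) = (1 13 16 9 8 7 4 15 17 6) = [0, 13, 2, 3, 15, 5, 1, 4, 7, 8, 10, 11, 12, 16, 14, 17, 9, 6]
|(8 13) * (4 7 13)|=4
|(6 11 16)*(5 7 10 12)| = |(5 7 10 12)(6 11 16)| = 12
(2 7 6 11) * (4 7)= (2 4 7 6 11)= [0, 1, 4, 3, 7, 5, 11, 6, 8, 9, 10, 2]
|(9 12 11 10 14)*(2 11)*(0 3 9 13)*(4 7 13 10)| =18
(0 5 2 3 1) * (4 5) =[4, 0, 3, 1, 5, 2] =(0 4 5 2 3 1)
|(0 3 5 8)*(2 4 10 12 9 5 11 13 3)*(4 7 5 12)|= |(0 2 7 5 8)(3 11 13)(4 10)(9 12)|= 30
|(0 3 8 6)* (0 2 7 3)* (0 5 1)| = 15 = |(0 5 1)(2 7 3 8 6)|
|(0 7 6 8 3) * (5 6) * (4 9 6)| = |(0 7 5 4 9 6 8 3)| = 8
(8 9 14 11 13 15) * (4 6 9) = (4 6 9 14 11 13 15 8) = [0, 1, 2, 3, 6, 5, 9, 7, 4, 14, 10, 13, 12, 15, 11, 8]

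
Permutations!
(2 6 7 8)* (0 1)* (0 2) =(0 1 2 6 7 8) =[1, 2, 6, 3, 4, 5, 7, 8, 0]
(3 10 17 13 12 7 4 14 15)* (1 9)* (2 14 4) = (1 9)(2 14 15 3 10 17 13 12 7) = [0, 9, 14, 10, 4, 5, 6, 2, 8, 1, 17, 11, 7, 12, 15, 3, 16, 13]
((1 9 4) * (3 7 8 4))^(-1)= (1 4 8 7 3 9)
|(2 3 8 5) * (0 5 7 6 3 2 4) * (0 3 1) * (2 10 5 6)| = |(0 6 1)(2 10 5 4 3 8 7)| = 21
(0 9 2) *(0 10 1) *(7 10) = (0 9 2 7 10 1) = [9, 0, 7, 3, 4, 5, 6, 10, 8, 2, 1]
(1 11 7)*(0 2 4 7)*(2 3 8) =(0 3 8 2 4 7 1 11) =[3, 11, 4, 8, 7, 5, 6, 1, 2, 9, 10, 0]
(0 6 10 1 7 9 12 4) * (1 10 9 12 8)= (0 6 9 8 1 7 12 4)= [6, 7, 2, 3, 0, 5, 9, 12, 1, 8, 10, 11, 4]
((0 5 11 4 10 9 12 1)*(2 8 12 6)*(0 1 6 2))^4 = (0 10 12 11 2)(4 8 5 9 6)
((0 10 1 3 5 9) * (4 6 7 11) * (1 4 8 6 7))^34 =(0 10 4 7 11 8 6 1 3 5 9)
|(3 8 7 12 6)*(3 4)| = 6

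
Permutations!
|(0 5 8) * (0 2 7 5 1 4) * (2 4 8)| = |(0 1 8 4)(2 7 5)| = 12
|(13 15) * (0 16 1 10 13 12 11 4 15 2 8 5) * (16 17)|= |(0 17 16 1 10 13 2 8 5)(4 15 12 11)|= 36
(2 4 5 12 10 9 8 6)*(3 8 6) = (2 4 5 12 10 9 6)(3 8) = [0, 1, 4, 8, 5, 12, 2, 7, 3, 6, 9, 11, 10]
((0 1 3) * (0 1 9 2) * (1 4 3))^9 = ((0 9 2)(3 4))^9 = (9)(3 4)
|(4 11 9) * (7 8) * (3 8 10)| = |(3 8 7 10)(4 11 9)| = 12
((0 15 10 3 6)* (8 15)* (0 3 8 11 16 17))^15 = ((0 11 16 17)(3 6)(8 15 10))^15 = (0 17 16 11)(3 6)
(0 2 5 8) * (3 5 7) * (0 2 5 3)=(0 5 8 2 7)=[5, 1, 7, 3, 4, 8, 6, 0, 2]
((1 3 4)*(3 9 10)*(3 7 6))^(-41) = ((1 9 10 7 6 3 4))^(-41) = (1 9 10 7 6 3 4)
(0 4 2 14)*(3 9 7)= (0 4 2 14)(3 9 7)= [4, 1, 14, 9, 2, 5, 6, 3, 8, 7, 10, 11, 12, 13, 0]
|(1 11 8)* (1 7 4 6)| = 6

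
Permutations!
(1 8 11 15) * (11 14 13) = (1 8 14 13 11 15) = [0, 8, 2, 3, 4, 5, 6, 7, 14, 9, 10, 15, 12, 11, 13, 1]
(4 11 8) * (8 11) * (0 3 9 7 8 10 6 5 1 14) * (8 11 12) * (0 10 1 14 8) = (0 3 9 7 11 12)(1 8 4)(5 14 10 6) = [3, 8, 2, 9, 1, 14, 5, 11, 4, 7, 6, 12, 0, 13, 10]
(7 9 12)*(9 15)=(7 15 9 12)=[0, 1, 2, 3, 4, 5, 6, 15, 8, 12, 10, 11, 7, 13, 14, 9]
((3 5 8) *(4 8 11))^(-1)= (3 8 4 11 5)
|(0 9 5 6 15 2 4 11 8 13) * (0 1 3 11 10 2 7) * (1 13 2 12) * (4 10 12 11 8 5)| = 14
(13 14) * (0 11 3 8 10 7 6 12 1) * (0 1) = (0 11 3 8 10 7 6 12)(13 14) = [11, 1, 2, 8, 4, 5, 12, 6, 10, 9, 7, 3, 0, 14, 13]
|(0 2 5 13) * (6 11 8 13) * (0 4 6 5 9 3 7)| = 5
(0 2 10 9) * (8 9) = [2, 1, 10, 3, 4, 5, 6, 7, 9, 0, 8] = (0 2 10 8 9)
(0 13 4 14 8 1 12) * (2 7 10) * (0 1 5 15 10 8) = (0 13 4 14)(1 12)(2 7 8 5 15 10) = [13, 12, 7, 3, 14, 15, 6, 8, 5, 9, 2, 11, 1, 4, 0, 10]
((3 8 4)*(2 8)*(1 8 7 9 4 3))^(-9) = ((1 8 3 2 7 9 4))^(-9) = (1 9 2 8 4 7 3)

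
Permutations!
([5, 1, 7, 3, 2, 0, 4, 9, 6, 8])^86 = (2 9 6)(4 7 8)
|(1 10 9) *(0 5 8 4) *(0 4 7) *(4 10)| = |(0 5 8 7)(1 4 10 9)| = 4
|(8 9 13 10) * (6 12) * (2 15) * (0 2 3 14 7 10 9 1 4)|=10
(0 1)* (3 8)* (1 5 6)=(0 5 6 1)(3 8)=[5, 0, 2, 8, 4, 6, 1, 7, 3]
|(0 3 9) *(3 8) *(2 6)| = |(0 8 3 9)(2 6)| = 4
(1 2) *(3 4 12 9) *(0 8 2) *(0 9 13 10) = (0 8 2 1 9 3 4 12 13 10) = [8, 9, 1, 4, 12, 5, 6, 7, 2, 3, 0, 11, 13, 10]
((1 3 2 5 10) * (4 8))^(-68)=(1 2 10 3 5)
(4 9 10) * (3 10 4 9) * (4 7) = (3 10 9 7 4) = [0, 1, 2, 10, 3, 5, 6, 4, 8, 7, 9]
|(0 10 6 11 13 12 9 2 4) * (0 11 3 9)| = |(0 10 6 3 9 2 4 11 13 12)| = 10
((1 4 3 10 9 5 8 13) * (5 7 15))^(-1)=(1 13 8 5 15 7 9 10 3 4)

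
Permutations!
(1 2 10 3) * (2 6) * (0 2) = [2, 6, 10, 1, 4, 5, 0, 7, 8, 9, 3] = (0 2 10 3 1 6)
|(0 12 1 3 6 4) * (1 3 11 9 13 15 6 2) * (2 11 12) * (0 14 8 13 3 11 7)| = |(0 2 1 12 11 9 3 7)(4 14 8 13 15 6)| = 24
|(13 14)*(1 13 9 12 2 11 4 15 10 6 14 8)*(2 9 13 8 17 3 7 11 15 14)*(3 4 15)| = |(1 8)(2 3 7 11 15 10 6)(4 14 13 17)(9 12)| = 28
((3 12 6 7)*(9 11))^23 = ((3 12 6 7)(9 11))^23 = (3 7 6 12)(9 11)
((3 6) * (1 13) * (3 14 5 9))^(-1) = ((1 13)(3 6 14 5 9))^(-1) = (1 13)(3 9 5 14 6)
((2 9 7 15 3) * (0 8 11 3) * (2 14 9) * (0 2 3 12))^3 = (0 12 11 8)(2 9)(3 7)(14 15)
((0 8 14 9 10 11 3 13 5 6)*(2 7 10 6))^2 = ((0 8 14 9 6)(2 7 10 11 3 13 5))^2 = (0 14 6 8 9)(2 10 3 5 7 11 13)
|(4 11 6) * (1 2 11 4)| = 4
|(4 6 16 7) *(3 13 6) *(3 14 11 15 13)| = 8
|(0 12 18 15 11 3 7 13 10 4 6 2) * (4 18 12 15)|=|(0 15 11 3 7 13 10 18 4 6 2)|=11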